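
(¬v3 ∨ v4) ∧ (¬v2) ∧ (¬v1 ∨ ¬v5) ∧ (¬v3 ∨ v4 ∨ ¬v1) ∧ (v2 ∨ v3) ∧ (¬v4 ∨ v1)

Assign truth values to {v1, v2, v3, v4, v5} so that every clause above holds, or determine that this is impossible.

From the singleton clause (¬v2), v2 = False.
From the singleton clause (v3), v3 = True.
From the singleton clause (v4), v4 = True.
From the singleton clause (v1), v1 = True.
From the singleton clause (¬v5), v5 = False.
Every clause now holds.

v1: True, v2: False, v3: True, v4: True, v5: False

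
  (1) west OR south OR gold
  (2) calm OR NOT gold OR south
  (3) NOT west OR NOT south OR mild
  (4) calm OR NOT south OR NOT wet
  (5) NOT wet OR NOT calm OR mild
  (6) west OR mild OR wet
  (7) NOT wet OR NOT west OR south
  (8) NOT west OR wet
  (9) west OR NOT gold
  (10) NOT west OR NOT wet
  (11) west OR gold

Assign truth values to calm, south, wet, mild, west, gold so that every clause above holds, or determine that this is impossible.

UNSATISFIABLE

Case west = false:
From the singleton clause (NOT gold), gold = false.
But (gold) is also a unit clause — contradiction.
Undo west and try west = true.
From the singleton clause (wet), wet = true.
But (NOT wet) is also a unit clause — contradiction.
Either choice for west ends in contradiction.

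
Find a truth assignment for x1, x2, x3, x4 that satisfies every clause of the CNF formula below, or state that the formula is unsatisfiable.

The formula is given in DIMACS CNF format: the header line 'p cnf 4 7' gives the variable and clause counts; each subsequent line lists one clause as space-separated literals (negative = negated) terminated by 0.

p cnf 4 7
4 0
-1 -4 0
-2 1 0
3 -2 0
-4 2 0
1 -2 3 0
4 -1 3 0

The clause (x4) is unit, so x4 = True.
The clause (¬x1) is unit, so x1 = False.
The clause (¬x2) is unit, so x2 = False.
Now (x2) is unsatisfied and unit — conflict.

UNSATISFIABLE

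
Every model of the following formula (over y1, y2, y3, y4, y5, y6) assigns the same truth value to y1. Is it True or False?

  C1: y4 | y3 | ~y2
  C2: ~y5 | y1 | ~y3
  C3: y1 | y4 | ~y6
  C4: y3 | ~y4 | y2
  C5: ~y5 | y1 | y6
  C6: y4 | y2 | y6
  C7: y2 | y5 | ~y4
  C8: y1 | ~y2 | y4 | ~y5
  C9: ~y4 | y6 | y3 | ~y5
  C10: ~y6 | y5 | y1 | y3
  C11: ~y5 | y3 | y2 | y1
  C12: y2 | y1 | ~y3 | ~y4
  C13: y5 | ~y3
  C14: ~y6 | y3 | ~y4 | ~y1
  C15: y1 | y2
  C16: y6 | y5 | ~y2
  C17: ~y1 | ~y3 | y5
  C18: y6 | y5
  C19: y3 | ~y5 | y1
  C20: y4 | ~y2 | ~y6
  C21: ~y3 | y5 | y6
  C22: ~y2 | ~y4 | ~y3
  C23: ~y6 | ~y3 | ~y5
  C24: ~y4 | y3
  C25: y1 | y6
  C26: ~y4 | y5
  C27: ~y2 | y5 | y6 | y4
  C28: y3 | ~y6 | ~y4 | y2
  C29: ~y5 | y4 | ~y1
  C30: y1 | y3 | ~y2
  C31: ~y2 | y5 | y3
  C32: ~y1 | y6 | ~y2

True

Suppose y1 = 0.
From the singleton clause (y2), y2 = 1.
From the singleton clause (y6), y6 = 1.
From the singleton clause (y4), y4 = 1.
From the singleton clause (~y3), y3 = 0.
But (y3) is also a unit clause — contradiction.
So every satisfying assignment has y1 = True.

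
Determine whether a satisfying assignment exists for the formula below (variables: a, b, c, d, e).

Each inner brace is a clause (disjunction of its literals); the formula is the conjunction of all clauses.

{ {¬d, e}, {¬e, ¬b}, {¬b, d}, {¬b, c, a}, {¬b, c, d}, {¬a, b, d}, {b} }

Unit clause (b) forces b = True.
Unit clause (¬e) forces e = False.
Unit clause (¬d) forces d = False.
Now (d) is unsatisfied and unit — conflict.
No assignment satisfies every clause.

No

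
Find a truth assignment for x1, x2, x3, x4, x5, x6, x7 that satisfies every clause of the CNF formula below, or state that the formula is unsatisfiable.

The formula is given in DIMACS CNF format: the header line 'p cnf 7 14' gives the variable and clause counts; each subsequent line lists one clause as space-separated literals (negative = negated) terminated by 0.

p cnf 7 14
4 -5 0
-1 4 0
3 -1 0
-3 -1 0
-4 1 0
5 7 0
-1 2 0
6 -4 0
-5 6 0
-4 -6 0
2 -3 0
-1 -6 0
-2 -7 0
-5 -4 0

x1 ↦ False, x2 ↦ False, x3 ↦ False, x4 ↦ False, x5 ↦ False, x6 ↦ True, x7 ↦ True

Branch on x4: set x4 = False.
Unit clause (¬x5) forces x5 = False.
Unit clause (¬x1) forces x1 = False.
Unit clause (x7) forces x7 = True.
Unit clause (¬x2) forces x2 = False.
Unit clause (¬x3) forces x3 = False.
No clause remains; x6 is free.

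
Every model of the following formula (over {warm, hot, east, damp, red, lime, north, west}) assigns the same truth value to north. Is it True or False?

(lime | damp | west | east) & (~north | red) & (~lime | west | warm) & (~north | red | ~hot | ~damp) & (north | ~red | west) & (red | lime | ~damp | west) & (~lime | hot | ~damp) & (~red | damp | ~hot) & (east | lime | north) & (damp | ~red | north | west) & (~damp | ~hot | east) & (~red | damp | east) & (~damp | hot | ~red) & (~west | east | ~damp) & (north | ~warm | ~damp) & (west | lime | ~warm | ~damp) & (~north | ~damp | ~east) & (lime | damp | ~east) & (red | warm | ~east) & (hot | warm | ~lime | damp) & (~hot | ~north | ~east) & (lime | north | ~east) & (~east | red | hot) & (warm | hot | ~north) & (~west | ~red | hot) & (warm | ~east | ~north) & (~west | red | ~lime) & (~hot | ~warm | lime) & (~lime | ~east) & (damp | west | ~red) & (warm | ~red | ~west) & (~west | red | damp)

False

Suppose north = 1.
(red) alone gives red = 1.
Try damp = 1.
(hot) alone gives hot = 1.
(east) alone gives east = 1.
But (~east) is also a unit clause — contradiction.
So damp must be the other value — set damp = 0.
(~hot) alone gives hot = 0.
(east) alone gives east = 1.
(lime) alone gives lime = 1.
But (~lime) is also a unit clause — contradiction.
Neither damp = 1 nor damp = 0 works.
So every satisfying assignment has north = False.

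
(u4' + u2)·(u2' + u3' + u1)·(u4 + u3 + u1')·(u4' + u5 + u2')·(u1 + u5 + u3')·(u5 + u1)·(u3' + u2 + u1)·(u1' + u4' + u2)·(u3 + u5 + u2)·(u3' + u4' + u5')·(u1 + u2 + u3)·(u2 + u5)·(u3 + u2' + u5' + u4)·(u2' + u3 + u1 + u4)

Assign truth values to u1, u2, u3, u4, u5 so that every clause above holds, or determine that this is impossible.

Branch on u4: set u4 = 1.
From the singleton clause (u2), u2 = 1.
From the singleton clause (u5), u5 = 1.
From the singleton clause (u3'), u3 = 0.
No clause remains; u1 is free.

u1 ↦ 0, u2 ↦ 1, u3 ↦ 0, u4 ↦ 1, u5 ↦ 1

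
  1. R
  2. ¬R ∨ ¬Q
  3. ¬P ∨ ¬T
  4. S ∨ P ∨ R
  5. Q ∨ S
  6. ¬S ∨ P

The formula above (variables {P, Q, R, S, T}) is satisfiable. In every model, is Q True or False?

False

Suppose Q = True.
(R) alone gives R = True.
But (¬R) is also a unit clause — contradiction.
So every satisfying assignment has Q = False.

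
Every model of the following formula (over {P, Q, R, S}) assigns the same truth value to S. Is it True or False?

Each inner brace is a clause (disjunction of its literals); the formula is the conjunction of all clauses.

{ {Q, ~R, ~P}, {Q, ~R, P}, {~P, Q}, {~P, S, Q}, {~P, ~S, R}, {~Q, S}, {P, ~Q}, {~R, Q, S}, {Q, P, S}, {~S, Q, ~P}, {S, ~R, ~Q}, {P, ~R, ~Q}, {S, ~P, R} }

True

Suppose S = 0.
The clause (~Q) is unit, so Q = 0.
The clause (~P) is unit, so P = 0.
But (P) is also a unit clause — contradiction.
So every satisfying assignment has S = True.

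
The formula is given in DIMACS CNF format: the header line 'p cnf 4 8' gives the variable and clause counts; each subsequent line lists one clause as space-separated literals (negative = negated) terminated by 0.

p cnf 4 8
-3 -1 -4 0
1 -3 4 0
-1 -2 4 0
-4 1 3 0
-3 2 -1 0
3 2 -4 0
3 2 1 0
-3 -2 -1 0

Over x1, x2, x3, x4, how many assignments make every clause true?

There are 2^4 = 16 truth assignments over (x1, x2, x3, x4).
Check each against the 8 clauses (columns in the order x1, x2, x3, x4):
  F F F F  ✗ fails (x3 ∨ x2 ∨ x1)
  F F F T  ✗ fails (¬x4 ∨ x1 ∨ x3)
  F F T F  ✗ fails (x1 ∨ ¬x3 ∨ x4)
  F F T T  ✓ satisfies all
  F T F F  ✓ satisfies all
  F T F T  ✗ fails (¬x4 ∨ x1 ∨ x3)
  F T T F  ✗ fails (x1 ∨ ¬x3 ∨ x4)
  F T T T  ✓ satisfies all
  T F F F  ✓ satisfies all
  T F F T  ✗ fails (x3 ∨ x2 ∨ ¬x4)
  T F T F  ✗ fails (¬x3 ∨ x2 ∨ ¬x1)
  T F T T  ✗ fails (¬x3 ∨ ¬x1 ∨ ¬x4)
  T T F F  ✗ fails (¬x1 ∨ ¬x2 ∨ x4)
  T T F T  ✓ satisfies all
  T T T F  ✗ fails (¬x1 ∨ ¬x2 ∨ x4)
  T T T T  ✗ fails (¬x3 ∨ ¬x1 ∨ ¬x4)
5 of the 16 rows are models.

5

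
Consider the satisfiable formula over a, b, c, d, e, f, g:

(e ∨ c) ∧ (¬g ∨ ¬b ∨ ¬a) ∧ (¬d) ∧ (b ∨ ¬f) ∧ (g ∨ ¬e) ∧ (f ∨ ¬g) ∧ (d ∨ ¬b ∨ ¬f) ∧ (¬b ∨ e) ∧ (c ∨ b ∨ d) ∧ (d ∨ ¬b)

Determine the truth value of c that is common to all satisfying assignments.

Suppose c = False.
(e) alone gives e = True.
(¬d) alone gives d = False.
(g) alone gives g = True.
(f) alone gives f = True.
(b) alone gives b = True.
Now (¬b) is unsatisfied and unit — conflict.
So every satisfying assignment has c = True.

True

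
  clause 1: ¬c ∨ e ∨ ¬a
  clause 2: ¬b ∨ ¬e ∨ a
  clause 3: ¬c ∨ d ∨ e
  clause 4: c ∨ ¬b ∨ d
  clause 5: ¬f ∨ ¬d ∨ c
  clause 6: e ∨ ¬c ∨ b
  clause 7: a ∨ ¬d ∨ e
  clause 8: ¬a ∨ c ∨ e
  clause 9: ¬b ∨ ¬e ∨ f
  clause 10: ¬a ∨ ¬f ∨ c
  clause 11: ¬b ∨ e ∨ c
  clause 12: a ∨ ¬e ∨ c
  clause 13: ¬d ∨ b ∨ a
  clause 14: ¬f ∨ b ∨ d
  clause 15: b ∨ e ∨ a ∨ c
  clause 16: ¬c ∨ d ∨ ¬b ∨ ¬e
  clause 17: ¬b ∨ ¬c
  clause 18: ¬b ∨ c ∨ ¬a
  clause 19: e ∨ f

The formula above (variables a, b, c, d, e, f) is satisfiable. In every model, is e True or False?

True

Suppose e = False.
Unit clause (f) forces f = True.
Branch on c: set c = False.
Unit clause (¬d) forces d = False.
Unit clause (¬b) forces b = False.
But (b) is also a unit clause — contradiction.
Backtrack on c: now try c = True.
Unit clause (¬a) forces a = False.
Unit clause (d) forces d = True.
But (¬d) is also a unit clause — contradiction.
Neither c = True nor c = False works.
So every satisfying assignment has e = True.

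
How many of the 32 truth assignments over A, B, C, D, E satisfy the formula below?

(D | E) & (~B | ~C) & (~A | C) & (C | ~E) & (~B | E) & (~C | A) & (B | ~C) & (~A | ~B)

There are 2^5 = 32 truth assignments over (A, B, C, D, E).
Split on B. With B = 1, the clauses containing B are satisfied and ~B drops from the rest; 0 of the 2^4 = 16 assignments to the other variables satisfy what remains.
With B = 0, by the same count on the reduced clause set, 1 assignment works.
(One model: A=F, B=F, C=F, D=T, E=F.)
Total: 0 + 1 = 1.

1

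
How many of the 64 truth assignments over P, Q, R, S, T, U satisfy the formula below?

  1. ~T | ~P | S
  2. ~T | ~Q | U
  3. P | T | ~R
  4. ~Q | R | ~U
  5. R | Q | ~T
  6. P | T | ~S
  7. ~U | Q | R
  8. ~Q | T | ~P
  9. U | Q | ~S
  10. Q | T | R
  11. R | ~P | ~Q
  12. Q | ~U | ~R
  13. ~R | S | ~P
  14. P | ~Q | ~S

There are 2^6 = 64 truth assignments over (P, Q, R, S, T, U).
Split on P. With P = 1, the clauses containing P are satisfied and ~P drops from the rest; 1 of the 2^5 = 32 assignments to the other variables satisfy what remains.
With P = 0, by the same count on the reduced clause set, 3 assignments work.
(One model: P=F, Q=F, R=T, S=F, T=T, U=F.)
Total: 1 + 3 = 4.

4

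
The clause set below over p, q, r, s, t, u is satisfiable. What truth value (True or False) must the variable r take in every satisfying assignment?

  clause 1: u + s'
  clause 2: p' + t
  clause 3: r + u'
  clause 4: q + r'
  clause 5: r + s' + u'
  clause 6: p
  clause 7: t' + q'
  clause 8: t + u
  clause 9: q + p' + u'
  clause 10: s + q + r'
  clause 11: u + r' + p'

Suppose r = 1.
The clause (q) is unit, so q = 1.
The clause (p) is unit, so p = 1.
The clause (t) is unit, so t = 1.
Now (t') is unsatisfied and unit — conflict.
So every satisfying assignment has r = False.

False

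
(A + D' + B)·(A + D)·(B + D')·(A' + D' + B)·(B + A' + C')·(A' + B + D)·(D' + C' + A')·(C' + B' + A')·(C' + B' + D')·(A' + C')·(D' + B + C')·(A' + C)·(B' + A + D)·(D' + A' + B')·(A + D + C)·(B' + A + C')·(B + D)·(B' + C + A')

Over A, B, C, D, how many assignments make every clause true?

1

There are 2^4 = 16 truth assignments over (A, B, C, D).
Check each against the 18 clauses (columns in the order A, B, C, D):
  F F F F  ✗ fails (A + D)
  F F F T  ✗ fails (A + D' + B)
  F F T F  ✗ fails (A + D)
  F F T T  ✗ fails (A + D' + B)
  F T F F  ✗ fails (A + D)
  F T F T  ✓ satisfies all
  F T T F  ✗ fails (A + D)
  F T T T  ✗ fails (C' + B' + D')
  T F F F  ✗ fails (A' + B + D)
  T F F T  ✗ fails (B + D')
  T F T F  ✗ fails (B + A' + C')
  T F T T  ✗ fails (B + D')
  T T F F  ✗ fails (A' + C)
  T T F T  ✗ fails (A' + C)
  T T T F  ✗ fails (C' + B' + A')
  T T T T  ✗ fails (D' + C' + A')
1 of the 16 rows is a model.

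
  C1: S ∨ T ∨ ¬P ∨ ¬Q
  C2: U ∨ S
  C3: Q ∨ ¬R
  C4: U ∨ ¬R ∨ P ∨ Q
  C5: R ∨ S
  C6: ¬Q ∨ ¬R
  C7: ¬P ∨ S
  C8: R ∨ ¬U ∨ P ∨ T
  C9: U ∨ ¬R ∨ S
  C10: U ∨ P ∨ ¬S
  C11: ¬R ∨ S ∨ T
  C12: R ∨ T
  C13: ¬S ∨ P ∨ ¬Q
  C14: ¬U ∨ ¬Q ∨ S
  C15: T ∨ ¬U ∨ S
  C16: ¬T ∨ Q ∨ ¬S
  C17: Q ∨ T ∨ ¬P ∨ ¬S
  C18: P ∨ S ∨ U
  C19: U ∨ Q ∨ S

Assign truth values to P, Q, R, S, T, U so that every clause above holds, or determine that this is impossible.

P=True, Q=True, R=False, S=True, T=True, U=True

Branch on U: set U = True.
Branch on Q: set Q = True.
Unit clause (¬R) forces R = False.
Unit clause (S) forces S = True.
Unit clause (T) forces T = True.
Unit clause (P) forces P = True.
This assignment satisfies each clause.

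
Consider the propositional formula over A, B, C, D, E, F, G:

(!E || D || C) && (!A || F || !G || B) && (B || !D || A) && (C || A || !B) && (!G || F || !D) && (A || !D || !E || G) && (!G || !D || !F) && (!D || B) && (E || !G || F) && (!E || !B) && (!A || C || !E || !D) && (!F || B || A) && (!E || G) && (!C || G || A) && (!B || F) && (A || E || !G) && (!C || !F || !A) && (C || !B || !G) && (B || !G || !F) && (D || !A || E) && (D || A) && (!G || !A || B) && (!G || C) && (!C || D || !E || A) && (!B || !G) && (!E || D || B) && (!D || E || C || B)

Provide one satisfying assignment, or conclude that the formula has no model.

A: true,  B: true,  C: false,  D: true,  E: false,  F: true,  G: false

Try D = true.
From the singleton clause (B), B = true.
From the singleton clause (!E), E = false.
From the singleton clause (F), F = true.
From the singleton clause (!G), G = false.
Try C = false.
From the singleton clause (A), A = true.
All clauses are satisfied.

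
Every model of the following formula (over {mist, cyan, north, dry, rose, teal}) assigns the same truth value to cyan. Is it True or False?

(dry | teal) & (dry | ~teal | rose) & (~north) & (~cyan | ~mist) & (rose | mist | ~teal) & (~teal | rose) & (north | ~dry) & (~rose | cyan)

Suppose cyan = 0.
Unit clause (~north) forces north = 0.
Unit clause (~dry) forces dry = 0.
Unit clause (teal) forces teal = 1.
Unit clause (rose) forces rose = 1.
Now (~rose) is unsatisfied and unit — conflict.
So every satisfying assignment has cyan = True.

True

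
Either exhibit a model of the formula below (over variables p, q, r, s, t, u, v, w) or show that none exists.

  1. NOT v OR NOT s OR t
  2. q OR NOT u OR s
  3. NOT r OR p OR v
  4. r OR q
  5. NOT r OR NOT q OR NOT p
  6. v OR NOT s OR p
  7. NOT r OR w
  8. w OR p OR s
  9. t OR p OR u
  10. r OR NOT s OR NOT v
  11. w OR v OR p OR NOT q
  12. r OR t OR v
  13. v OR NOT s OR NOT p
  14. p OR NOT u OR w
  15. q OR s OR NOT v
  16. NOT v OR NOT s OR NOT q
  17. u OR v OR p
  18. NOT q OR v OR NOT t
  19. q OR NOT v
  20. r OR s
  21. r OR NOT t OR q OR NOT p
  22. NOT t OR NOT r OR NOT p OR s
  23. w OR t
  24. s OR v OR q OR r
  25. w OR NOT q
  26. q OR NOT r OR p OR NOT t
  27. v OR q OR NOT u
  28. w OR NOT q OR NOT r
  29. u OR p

p=false; q=true; r=true; s=false; t=true; u=true; v=true; w=true

Suppose r = true.
Unit clause (w) forces w = true.
Suppose p = false.
Unit clause (v) forces v = true.
Unit clause (q) forces q = true.
Unit clause (NOT s) forces s = false.
Unit clause (u) forces u = true.
All clauses hold; t can take either value.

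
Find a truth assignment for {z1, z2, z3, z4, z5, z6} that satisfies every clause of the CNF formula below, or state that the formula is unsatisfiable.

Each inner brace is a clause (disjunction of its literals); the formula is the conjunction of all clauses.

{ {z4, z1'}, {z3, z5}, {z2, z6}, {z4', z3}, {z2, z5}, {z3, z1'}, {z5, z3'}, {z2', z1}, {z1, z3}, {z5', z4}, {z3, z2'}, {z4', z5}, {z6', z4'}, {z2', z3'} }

UNSATISFIABLE

Suppose z4 = 1.
From the singleton clause (z3), z3 = 1.
From the singleton clause (z5), z5 = 1.
From the singleton clause (z6'), z6 = 0.
From the singleton clause (z2), z2 = 1.
But (z2') is also a unit clause — contradiction.
Undo z4 and try z4 = 0.
From the singleton clause (z1'), z1 = 0.
From the singleton clause (z2'), z2 = 0.
From the singleton clause (z6), z6 = 1.
From the singleton clause (z5), z5 = 1.
But (z5') is also a unit clause — contradiction.
Either choice for z4 ends in contradiction.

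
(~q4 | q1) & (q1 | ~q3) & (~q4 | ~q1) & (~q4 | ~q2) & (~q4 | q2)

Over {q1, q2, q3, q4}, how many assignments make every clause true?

6

There are 2^4 = 16 truth assignments over (q1, q2, q3, q4).
Check each against the 5 clauses (columns in the order q1, q2, q3, q4):
  F F F F  ✓ satisfies all
  F F F T  ✗ fails (~q4 | q1)
  F F T F  ✗ fails (q1 | ~q3)
  F F T T  ✗ fails (~q4 | q1)
  F T F F  ✓ satisfies all
  F T F T  ✗ fails (~q4 | q1)
  F T T F  ✗ fails (q1 | ~q3)
  F T T T  ✗ fails (~q4 | q1)
  T F F F  ✓ satisfies all
  T F F T  ✗ fails (~q4 | ~q1)
  T F T F  ✓ satisfies all
  T F T T  ✗ fails (~q4 | ~q1)
  T T F F  ✓ satisfies all
  T T F T  ✗ fails (~q4 | ~q1)
  T T T F  ✓ satisfies all
  T T T T  ✗ fails (~q4 | ~q1)
6 of the 16 rows are models.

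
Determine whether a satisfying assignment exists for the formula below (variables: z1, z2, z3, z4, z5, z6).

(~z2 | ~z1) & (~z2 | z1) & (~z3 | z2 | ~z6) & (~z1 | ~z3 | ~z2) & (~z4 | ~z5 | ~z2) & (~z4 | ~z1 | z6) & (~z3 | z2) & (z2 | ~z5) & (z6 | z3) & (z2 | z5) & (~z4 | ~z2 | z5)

Unsatisfiable

Branch on z2: set z2 = 0.
From the singleton clause (~z3), z3 = 0.
From the singleton clause (~z5), z5 = 0.
That conflicts with the unit clause (z5).
Undo z2 and try z2 = 1.
From the singleton clause (~z1), z1 = 0.
That conflicts with the unit clause (z1).
Neither z2 = 1 nor z2 = 0 works.
No assignment satisfies every clause.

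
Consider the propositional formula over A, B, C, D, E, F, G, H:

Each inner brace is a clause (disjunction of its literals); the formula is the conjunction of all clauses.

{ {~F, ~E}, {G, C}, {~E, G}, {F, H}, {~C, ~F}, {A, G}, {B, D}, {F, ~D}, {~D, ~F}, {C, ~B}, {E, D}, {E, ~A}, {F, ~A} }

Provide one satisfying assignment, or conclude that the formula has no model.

Suppose F = 0.
Unit clause (H) forces H = 1.
Unit clause (~D) forces D = 0.
Unit clause (B) forces B = 1.
Unit clause (C) forces C = 1.
Unit clause (E) forces E = 1.
Unit clause (G) forces G = 1.
Unit clause (~A) forces A = 0.
Every clause now holds.

A ↦ 0, B ↦ 1, C ↦ 1, D ↦ 0, E ↦ 1, F ↦ 0, G ↦ 1, H ↦ 1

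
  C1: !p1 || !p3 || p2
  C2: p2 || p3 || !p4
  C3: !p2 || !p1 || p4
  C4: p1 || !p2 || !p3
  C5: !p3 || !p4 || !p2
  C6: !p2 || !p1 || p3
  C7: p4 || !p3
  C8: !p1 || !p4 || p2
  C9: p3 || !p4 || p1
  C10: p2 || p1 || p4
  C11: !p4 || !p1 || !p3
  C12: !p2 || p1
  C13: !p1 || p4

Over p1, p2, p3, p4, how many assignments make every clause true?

1

There are 2^4 = 16 truth assignments over (p1, p2, p3, p4).
Check each against the 13 clauses (columns in the order p1, p2, p3, p4):
  F F F F  ✗ fails (p2 || p1 || p4)
  F F F T  ✗ fails (p2 || p3 || !p4)
  F F T F  ✗ fails (p4 || !p3)
  F F T T  ✓ satisfies all
  F T F F  ✗ fails (!p2 || p1)
  F T F T  ✗ fails (p3 || !p4 || p1)
  F T T F  ✗ fails (p1 || !p2 || !p3)
  F T T T  ✗ fails (p1 || !p2 || !p3)
  T F F F  ✗ fails (!p1 || p4)
  T F F T  ✗ fails (p2 || p3 || !p4)
  T F T F  ✗ fails (!p1 || !p3 || p2)
  T F T T  ✗ fails (!p1 || !p3 || p2)
  T T F F  ✗ fails (!p2 || !p1 || p4)
  T T F T  ✗ fails (!p2 || !p1 || p3)
  T T T F  ✗ fails (!p2 || !p1 || p4)
  T T T T  ✗ fails (!p3 || !p4 || !p2)
1 of the 16 rows is a model.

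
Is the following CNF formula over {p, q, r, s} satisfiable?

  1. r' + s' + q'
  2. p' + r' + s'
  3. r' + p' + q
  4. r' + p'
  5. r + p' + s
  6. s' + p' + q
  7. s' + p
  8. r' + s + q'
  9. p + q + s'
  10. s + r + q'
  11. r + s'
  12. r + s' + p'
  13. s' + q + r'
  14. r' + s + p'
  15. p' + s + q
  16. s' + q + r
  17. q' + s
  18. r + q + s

Satisfiable

Case r = 1:
From the singleton clause (p'), p = 0.
From the singleton clause (s'), s = 0.
From the singleton clause (q'), q = 0.
Every clause now holds.
A satisfying assignment: p=0; q=0; r=1; s=0.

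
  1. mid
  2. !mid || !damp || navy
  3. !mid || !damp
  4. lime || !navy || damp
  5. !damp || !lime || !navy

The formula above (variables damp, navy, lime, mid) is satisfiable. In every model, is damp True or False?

False

Suppose damp = true.
(mid) alone gives mid = true.
That conflicts with the unit clause (!mid).
So every satisfying assignment has damp = False.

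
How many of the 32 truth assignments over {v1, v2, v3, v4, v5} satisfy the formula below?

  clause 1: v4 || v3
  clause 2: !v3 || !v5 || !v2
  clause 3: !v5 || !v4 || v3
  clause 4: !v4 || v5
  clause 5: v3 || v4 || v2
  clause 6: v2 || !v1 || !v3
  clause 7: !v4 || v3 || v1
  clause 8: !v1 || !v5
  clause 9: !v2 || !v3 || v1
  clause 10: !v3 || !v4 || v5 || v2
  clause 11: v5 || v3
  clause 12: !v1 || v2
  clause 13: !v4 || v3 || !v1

4

There are 2^5 = 32 truth assignments over (v1, v2, v3, v4, v5).
Split on v1. With v1 = true, the clauses containing v1 are satisfied and !v1 drops from the rest; 1 of the 2^4 = 16 assignments to the other variables satisfy what remains.
With v1 = false, by the same count on the reduced clause set, 3 assignments work.
(One model: v1=F, v2=F, v3=T, v4=F, v5=F.)
Total: 1 + 3 = 4.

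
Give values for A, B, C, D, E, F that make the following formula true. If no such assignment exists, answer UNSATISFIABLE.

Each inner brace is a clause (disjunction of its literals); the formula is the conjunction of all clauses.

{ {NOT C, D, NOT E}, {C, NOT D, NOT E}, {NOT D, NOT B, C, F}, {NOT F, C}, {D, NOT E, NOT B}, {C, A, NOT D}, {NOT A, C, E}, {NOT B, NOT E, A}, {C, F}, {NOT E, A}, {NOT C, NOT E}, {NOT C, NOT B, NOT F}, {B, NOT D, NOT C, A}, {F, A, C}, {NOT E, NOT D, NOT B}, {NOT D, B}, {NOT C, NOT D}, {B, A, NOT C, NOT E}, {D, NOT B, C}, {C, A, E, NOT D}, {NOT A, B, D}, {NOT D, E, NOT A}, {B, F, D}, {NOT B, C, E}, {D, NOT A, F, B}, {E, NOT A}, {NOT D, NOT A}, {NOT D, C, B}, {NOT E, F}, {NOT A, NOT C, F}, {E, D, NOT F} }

A ↦ false,  B ↦ true,  C ↦ true,  D ↦ false,  E ↦ false,  F ↦ false

Case F = false:
Unit clause (C) forces C = true.
Unit clause (NOT E) forces E = false.
Unit clause (NOT D) forces D = false.
Unit clause (B) forces B = true.
Unit clause (NOT A) forces A = false.
This assignment satisfies each clause.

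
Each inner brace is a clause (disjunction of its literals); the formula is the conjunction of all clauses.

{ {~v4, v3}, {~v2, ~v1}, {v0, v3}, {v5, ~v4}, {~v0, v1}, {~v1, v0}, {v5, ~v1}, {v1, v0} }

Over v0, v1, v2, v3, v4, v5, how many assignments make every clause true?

There are 2^6 = 64 truth assignments over (v0, v1, v2, v3, v4, v5).
Split on v1. With v1 = 1, the clauses containing v1 are satisfied and ~v1 drops from the rest; 3 of the 2^5 = 32 assignments to the other variables satisfy what remains.
With v1 = 0, by the same count on the reduced clause set, 0 assignments work.
(One model: v0=T, v1=T, v2=F, v3=F, v4=F, v5=T.)
Total: 3 + 0 = 3.

3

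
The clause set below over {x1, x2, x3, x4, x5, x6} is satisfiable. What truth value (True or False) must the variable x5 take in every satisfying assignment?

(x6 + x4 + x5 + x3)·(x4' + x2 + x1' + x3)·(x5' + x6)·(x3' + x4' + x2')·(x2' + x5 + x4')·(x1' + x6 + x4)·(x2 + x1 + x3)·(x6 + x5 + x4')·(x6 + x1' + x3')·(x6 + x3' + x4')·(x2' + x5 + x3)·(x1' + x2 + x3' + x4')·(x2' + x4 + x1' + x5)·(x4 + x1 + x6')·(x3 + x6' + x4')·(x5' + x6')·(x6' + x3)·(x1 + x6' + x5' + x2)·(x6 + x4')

Suppose x5 = 1.
(x6) alone gives x6 = 1.
That conflicts with the unit clause (x6').
So every satisfying assignment has x5 = False.

False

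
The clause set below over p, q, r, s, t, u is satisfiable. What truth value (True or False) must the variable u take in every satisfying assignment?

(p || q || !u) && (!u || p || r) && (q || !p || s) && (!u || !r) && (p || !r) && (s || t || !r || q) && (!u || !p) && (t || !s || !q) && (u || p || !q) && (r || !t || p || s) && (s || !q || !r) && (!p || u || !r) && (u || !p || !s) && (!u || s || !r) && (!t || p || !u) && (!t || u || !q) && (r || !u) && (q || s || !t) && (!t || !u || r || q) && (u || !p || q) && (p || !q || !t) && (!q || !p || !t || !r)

Suppose u = true.
(!r) alone gives r = false.
Now (r) is unsatisfied and unit — conflict.
So every satisfying assignment has u = False.

False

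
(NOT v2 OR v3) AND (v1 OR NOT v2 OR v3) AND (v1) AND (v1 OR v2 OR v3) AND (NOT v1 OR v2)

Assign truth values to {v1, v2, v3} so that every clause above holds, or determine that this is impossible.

The clause (v1) is unit, so v1 = true.
The clause (v2) is unit, so v2 = true.
The clause (v3) is unit, so v3 = true.
All clauses are satisfied.

v1=true,  v2=true,  v3=true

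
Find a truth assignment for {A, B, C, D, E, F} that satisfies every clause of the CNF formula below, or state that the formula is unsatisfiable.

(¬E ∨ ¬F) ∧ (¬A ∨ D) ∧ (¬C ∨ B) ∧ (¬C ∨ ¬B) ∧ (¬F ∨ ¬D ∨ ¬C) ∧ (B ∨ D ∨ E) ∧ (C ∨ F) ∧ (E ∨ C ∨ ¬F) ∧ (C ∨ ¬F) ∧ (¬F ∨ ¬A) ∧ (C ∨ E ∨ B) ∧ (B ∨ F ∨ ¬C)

Case E = False:
Case A = False:
Case C = False:
(F) alone gives F = True.
But (¬F) is also a unit clause — contradiction.
So C must be the other value — set C = True.
(B) alone gives B = True.
But (¬B) is also a unit clause — contradiction.
Either choice for C ends in contradiction.
So A must be the other value — set A = True.
(D) alone gives D = True.
(¬F) alone gives F = False.
(C) alone gives C = True.
(B) alone gives B = True.
But (¬B) is also a unit clause — contradiction.
Either choice for A ends in contradiction.
So E must be the other value — set E = True.
(¬F) alone gives F = False.
(C) alone gives C = True.
(B) alone gives B = True.
But (¬B) is also a unit clause — contradiction.
Either choice for E ends in contradiction.

UNSATISFIABLE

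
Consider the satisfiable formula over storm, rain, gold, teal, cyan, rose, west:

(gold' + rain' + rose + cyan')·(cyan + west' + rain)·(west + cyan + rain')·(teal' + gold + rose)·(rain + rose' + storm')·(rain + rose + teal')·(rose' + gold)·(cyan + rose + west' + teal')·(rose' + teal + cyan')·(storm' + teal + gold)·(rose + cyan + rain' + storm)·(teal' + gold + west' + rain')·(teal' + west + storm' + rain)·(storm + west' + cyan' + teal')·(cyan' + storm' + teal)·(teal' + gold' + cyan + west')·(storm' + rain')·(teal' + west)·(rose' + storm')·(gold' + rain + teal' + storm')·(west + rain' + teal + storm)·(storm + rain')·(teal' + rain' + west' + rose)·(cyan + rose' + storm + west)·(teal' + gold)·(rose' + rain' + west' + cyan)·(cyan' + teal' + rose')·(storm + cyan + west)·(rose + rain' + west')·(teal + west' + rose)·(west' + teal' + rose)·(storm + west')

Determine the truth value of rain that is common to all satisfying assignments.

False

Suppose rain = 1.
From the singleton clause (storm'), storm = 0.
Now (storm) is unsatisfied and unit — conflict.
So every satisfying assignment has rain = False.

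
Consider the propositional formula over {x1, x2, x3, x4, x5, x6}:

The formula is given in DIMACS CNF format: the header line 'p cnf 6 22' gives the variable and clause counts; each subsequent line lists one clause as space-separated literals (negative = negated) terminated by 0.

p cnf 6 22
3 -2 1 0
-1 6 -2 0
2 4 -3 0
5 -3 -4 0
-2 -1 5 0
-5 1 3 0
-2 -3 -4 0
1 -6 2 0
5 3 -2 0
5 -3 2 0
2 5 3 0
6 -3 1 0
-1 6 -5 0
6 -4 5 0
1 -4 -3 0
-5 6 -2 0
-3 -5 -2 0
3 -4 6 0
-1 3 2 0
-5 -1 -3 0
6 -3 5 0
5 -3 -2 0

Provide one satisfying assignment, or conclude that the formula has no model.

x1=True,  x2=True,  x3=False,  x4=False,  x5=True,  x6=True

Case x3 = False:
Case x2 = True:
From the singleton clause (x1), x1 = True.
From the singleton clause (x6), x6 = True.
From the singleton clause (x5), x5 = True.
No clause remains; x4 is free.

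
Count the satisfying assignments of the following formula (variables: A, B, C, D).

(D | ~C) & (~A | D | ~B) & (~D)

There are 2^4 = 16 truth assignments over (A, B, C, D).
Check each against the 3 clauses (columns in the order A, B, C, D):
  F F F F  ✓ satisfies all
  F F F T  ✗ fails (~D)
  F F T F  ✗ fails (D | ~C)
  F F T T  ✗ fails (~D)
  F T F F  ✓ satisfies all
  F T F T  ✗ fails (~D)
  F T T F  ✗ fails (D | ~C)
  F T T T  ✗ fails (~D)
  T F F F  ✓ satisfies all
  T F F T  ✗ fails (~D)
  T F T F  ✗ fails (D | ~C)
  T F T T  ✗ fails (~D)
  T T F F  ✗ fails (~A | D | ~B)
  T T F T  ✗ fails (~D)
  T T T F  ✗ fails (D | ~C)
  T T T T  ✗ fails (~D)
3 of the 16 rows are models.

3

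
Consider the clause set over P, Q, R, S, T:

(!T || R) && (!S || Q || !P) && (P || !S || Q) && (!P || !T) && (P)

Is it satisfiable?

(P) alone gives P = true.
(!T) alone gives T = false.
Case S = false:
No clause remains; Q, R are free.
A satisfying assignment: P: true; Q: false; R: false; S: false; T: false.

Yes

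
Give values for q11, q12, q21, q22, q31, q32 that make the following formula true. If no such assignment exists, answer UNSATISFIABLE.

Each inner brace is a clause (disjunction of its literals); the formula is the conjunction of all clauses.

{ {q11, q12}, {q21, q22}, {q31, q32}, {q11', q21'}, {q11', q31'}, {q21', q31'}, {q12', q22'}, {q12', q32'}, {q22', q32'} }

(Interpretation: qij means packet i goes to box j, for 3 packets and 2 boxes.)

Case q11 = 1:
From the singleton clause (q21'), q21 = 0.
From the singleton clause (q22), q22 = 1.
From the singleton clause (q31'), q31 = 0.
From the singleton clause (q32), q32 = 1.
Now (q32') is unsatisfied and unit — conflict.
So q11 must be the other value — set q11 = 0.
From the singleton clause (q12), q12 = 1.
From the singleton clause (q22'), q22 = 0.
From the singleton clause (q21), q21 = 1.
From the singleton clause (q31'), q31 = 0.
From the singleton clause (q32), q32 = 1.
Now (q32') is unsatisfied and unit — conflict.
Neither q11 = 1 nor q11 = 0 works.

UNSATISFIABLE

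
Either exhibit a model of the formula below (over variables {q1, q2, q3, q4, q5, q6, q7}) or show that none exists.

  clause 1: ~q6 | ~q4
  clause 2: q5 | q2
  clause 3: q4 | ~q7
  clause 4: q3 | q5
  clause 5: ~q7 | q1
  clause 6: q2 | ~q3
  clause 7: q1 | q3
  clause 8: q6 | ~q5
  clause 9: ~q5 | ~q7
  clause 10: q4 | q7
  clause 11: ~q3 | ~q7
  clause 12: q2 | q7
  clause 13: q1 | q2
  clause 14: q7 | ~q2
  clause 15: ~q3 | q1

UNSATISFIABLE

Branch on q6: set q6 = 0.
(~q5) alone gives q5 = 0.
(q2) alone gives q2 = 1.
(q3) alone gives q3 = 1.
(~q7) alone gives q7 = 0.
That conflicts with the unit clause (q7).
Undo q6 and try q6 = 1.
(~q4) alone gives q4 = 0.
(~q7) alone gives q7 = 0.
That conflicts with the unit clause (q7).
Both values of q6 lead to a conflict.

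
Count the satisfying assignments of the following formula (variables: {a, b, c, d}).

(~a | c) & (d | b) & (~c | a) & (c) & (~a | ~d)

There are 2^4 = 16 truth assignments over (a, b, c, d).
Check each against the 5 clauses (columns in the order a, b, c, d):
  F F F F  ✗ fails (d | b)
  F F F T  ✗ fails (c)
  F F T F  ✗ fails (d | b)
  F F T T  ✗ fails (~c | a)
  F T F F  ✗ fails (c)
  F T F T  ✗ fails (c)
  F T T F  ✗ fails (~c | a)
  F T T T  ✗ fails (~c | a)
  T F F F  ✗ fails (~a | c)
  T F F T  ✗ fails (~a | c)
  T F T F  ✗ fails (d | b)
  T F T T  ✗ fails (~a | ~d)
  T T F F  ✗ fails (~a | c)
  T T F T  ✗ fails (~a | c)
  T T T F  ✓ satisfies all
  T T T T  ✗ fails (~a | ~d)
1 of the 16 rows is a model.

1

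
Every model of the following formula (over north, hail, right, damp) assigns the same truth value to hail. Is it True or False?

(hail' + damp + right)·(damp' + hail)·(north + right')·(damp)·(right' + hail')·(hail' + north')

Suppose hail = 0.
The clause (damp') is unit, so damp = 0.
But (damp) is also a unit clause — contradiction.
So every satisfying assignment has hail = True.

True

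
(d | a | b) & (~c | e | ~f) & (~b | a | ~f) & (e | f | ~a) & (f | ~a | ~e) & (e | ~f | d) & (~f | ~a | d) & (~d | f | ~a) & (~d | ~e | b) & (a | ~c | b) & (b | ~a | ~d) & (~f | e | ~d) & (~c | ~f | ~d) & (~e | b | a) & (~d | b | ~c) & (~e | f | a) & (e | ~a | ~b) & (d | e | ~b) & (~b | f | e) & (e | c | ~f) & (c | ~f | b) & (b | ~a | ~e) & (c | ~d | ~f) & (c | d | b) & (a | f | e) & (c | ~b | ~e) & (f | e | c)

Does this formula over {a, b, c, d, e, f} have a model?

Suppose d = 1.
Suppose f = 1.
From the singleton clause (e), e = 1.
From the singleton clause (b), b = 1.
From the singleton clause (a), a = 1.
From the singleton clause (~c), c = 0.
That conflicts with the unit clause (c).
That branch fails; take f = 0 instead.
From the singleton clause (~a), a = 0.
From the singleton clause (~e), e = 0.
That conflicts with the unit clause (e).
Both values of f lead to a conflict.
That branch fails; take d = 0 instead.
Suppose a = 1.
From the singleton clause (~f), f = 0.
From the singleton clause (e), e = 1.
That conflicts with the unit clause (~e).
That branch fails; take a = 0 instead.
From the singleton clause (b), b = 1.
From the singleton clause (~f), f = 0.
From the singleton clause (~e), e = 0.
That conflicts with the unit clause (e).
Both values of a lead to a conflict.
Both values of d lead to a conflict.
No assignment satisfies every clause.

No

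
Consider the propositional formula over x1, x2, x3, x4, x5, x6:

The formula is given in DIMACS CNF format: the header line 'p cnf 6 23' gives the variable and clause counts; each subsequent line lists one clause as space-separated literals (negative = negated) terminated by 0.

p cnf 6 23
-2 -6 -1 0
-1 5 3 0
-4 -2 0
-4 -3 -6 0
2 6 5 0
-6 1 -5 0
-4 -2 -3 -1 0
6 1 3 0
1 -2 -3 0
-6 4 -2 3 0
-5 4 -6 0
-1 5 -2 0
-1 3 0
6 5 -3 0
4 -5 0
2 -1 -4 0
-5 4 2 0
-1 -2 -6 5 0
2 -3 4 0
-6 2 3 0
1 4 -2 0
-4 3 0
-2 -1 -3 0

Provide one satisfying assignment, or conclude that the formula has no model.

x1=False, x2=False, x3=True, x4=True, x5=True, x6=False

Try x4 = True.
(¬x2) alone gives x2 = False.
(¬x1) alone gives x1 = False.
(x3) alone gives x3 = True.
(¬x6) alone gives x6 = False.
(x5) alone gives x5 = True.
Every clause now holds.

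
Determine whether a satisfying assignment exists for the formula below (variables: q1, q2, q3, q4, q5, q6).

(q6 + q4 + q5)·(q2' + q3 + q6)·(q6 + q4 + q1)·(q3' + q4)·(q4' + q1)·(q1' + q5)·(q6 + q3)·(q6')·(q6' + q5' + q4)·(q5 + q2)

Yes, satisfiable

The clause (q6') is unit, so q6 = 0.
The clause (q3) is unit, so q3 = 1.
The clause (q4) is unit, so q4 = 1.
The clause (q1) is unit, so q1 = 1.
The clause (q5) is unit, so q5 = 1.
Every clause is now satisfied; q2 is unconstrained.
A satisfying assignment: q1 ↦ 1,  q2 ↦ 0,  q3 ↦ 1,  q4 ↦ 1,  q5 ↦ 1,  q6 ↦ 0.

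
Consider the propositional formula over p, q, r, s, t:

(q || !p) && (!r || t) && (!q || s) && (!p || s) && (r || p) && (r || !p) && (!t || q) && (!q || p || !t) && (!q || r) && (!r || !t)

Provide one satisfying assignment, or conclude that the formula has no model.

UNSATISFIABLE

Case q = true:
Unit clause (s) forces s = true.
Unit clause (r) forces r = true.
Unit clause (t) forces t = true.
That conflicts with the unit clause (!t).
Backtrack on q: now try q = false.
Unit clause (!p) forces p = false.
Unit clause (r) forces r = true.
Unit clause (t) forces t = true.
That conflicts with the unit clause (!t).
Either choice for q ends in contradiction.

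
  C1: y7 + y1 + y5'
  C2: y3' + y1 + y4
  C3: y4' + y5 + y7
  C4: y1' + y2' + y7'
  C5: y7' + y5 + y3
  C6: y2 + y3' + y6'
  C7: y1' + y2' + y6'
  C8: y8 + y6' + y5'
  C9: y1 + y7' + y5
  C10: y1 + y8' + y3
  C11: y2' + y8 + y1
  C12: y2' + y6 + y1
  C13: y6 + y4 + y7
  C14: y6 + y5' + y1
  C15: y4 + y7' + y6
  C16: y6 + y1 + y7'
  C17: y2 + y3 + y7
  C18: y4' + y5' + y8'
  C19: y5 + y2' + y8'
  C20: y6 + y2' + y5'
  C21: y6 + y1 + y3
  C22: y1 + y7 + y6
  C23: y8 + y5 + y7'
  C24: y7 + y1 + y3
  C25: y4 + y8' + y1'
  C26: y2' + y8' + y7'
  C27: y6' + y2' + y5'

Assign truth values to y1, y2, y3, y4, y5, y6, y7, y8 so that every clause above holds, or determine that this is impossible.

Try y7 = 1.
Try y1 = 1.
The clause (y2') is unit, so y2 = 0.
Try y5 = 0.
The clause (y3) is unit, so y3 = 1.
The clause (y6') is unit, so y6 = 0.
The clause (y4) is unit, so y4 = 1.
The clause (y8) is unit, so y8 = 1.
Every clause now holds.

y1=1; y2=0; y3=1; y4=1; y5=0; y6=0; y7=1; y8=1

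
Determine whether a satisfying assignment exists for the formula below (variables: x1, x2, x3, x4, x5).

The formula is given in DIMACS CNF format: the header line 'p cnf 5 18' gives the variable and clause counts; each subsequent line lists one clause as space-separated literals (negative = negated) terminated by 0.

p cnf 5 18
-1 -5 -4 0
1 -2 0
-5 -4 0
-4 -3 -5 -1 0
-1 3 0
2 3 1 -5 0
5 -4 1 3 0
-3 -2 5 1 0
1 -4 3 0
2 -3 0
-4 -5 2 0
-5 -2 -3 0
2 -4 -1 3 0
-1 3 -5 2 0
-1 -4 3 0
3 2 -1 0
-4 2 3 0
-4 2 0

Satisfiable

Try x1 = False.
The clause (¬x2) is unit, so x2 = False.
The clause (¬x3) is unit, so x3 = False.
The clause (¬x5) is unit, so x5 = False.
The clause (¬x4) is unit, so x4 = False.
This assignment satisfies each clause.
A satisfying assignment: x1 ↦ False; x2 ↦ False; x3 ↦ False; x4 ↦ False; x5 ↦ False.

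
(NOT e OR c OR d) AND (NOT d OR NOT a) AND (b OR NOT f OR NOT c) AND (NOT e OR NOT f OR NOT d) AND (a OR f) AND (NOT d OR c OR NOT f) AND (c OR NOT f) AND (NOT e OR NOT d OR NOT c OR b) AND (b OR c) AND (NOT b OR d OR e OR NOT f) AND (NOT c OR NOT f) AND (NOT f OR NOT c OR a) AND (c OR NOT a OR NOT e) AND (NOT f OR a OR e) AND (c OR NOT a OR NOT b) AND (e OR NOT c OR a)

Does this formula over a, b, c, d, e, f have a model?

Yes

Case d = false:
Case e = false:
Case a = true:
Case c = true:
From the singleton clause (NOT f), f = false.
No clause remains; b is free.
A satisfying assignment: a: true; b: false; c: true; d: false; e: false; f: false.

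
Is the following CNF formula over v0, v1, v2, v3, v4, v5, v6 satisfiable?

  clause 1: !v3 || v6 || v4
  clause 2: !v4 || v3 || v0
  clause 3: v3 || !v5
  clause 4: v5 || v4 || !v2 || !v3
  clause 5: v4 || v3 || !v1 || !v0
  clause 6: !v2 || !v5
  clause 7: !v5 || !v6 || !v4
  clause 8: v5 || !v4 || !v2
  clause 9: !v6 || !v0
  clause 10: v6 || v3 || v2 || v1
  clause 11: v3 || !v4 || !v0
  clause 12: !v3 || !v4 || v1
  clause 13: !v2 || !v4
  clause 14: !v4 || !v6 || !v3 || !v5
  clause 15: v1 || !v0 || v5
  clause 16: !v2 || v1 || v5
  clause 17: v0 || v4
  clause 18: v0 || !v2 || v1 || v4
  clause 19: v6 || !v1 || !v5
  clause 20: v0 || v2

Yes

Try v3 = true.
Try v6 = false.
Unit clause (v4) forces v4 = true.
Unit clause (v1) forces v1 = true.
Unit clause (!v2) forces v2 = false.
Unit clause (!v5) forces v5 = false.
Unit clause (v0) forces v0 = true.
Every clause now holds.
A satisfying assignment: v0 ↦ true, v1 ↦ true, v2 ↦ false, v3 ↦ true, v4 ↦ true, v5 ↦ false, v6 ↦ false.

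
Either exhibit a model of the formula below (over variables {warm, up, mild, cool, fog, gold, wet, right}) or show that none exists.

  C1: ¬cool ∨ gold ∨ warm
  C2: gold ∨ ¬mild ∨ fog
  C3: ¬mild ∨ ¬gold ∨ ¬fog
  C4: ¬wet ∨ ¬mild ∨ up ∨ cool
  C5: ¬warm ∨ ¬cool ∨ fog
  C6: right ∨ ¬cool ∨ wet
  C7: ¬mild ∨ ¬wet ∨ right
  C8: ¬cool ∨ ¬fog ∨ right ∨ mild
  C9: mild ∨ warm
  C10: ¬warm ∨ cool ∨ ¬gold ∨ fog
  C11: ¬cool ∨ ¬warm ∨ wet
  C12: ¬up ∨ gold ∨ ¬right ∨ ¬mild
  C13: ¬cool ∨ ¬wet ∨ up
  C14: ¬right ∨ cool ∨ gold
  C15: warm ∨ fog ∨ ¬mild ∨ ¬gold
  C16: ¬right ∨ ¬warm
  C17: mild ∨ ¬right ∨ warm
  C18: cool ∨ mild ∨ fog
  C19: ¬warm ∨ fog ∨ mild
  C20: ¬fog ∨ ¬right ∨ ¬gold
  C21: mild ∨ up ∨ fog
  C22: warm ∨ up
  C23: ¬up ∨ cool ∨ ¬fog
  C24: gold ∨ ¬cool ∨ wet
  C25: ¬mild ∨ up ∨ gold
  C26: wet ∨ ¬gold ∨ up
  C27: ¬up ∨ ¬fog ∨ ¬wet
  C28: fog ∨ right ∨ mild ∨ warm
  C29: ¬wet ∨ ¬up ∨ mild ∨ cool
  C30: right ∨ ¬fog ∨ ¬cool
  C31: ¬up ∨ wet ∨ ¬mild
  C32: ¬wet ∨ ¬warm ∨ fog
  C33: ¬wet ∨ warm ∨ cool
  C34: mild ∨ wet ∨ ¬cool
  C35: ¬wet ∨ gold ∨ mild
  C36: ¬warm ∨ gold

warm: True, up: False, mild: False, cool: False, fog: True, gold: True, wet: True, right: False

Branch on mild: set mild = False.
From the singleton clause (warm), warm = True.
From the singleton clause (¬right), right = False.
From the singleton clause (fog), fog = True.
From the singleton clause (¬cool), cool = False.
From the singleton clause (¬up), up = False.
From the singleton clause (gold), gold = True.
From the singleton clause (wet), wet = True.
This assignment satisfies each clause.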